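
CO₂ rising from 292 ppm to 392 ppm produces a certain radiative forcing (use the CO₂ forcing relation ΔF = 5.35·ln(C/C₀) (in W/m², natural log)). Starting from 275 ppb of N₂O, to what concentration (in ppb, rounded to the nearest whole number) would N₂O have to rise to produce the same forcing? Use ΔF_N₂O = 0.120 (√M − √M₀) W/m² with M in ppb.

M ≈ 883 ppb

CO₂ forcing: 5.35 × ln(392/292) = 5.35 × 0.294508 = 1.57562 W/m².
Set 0.120(√M − √275) = 1.57562: √M = 1.57562/0.120 + √275 = 13.1302 + 16.5831 = 29.7133.
M = (29.7133)² = 882.88 ppb.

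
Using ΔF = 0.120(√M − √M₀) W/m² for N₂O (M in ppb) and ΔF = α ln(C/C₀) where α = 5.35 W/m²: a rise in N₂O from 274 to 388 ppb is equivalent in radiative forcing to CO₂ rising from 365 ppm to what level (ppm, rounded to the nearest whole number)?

C ≈ 392 ppm

N₂O forcing: 0.120 × (√388 − √274) = 0.120 × (19.6977 − 16.5529) = 0.120 × 3.1448 = 0.37738 W/m².
Set 5.35 ln(C/365) = 0.37738: ln(C/365) = 0.37738/5.35 = 0.07054, so C = 365 × e^0.07054 = 365 × 1.07309 = 391.68 ppm.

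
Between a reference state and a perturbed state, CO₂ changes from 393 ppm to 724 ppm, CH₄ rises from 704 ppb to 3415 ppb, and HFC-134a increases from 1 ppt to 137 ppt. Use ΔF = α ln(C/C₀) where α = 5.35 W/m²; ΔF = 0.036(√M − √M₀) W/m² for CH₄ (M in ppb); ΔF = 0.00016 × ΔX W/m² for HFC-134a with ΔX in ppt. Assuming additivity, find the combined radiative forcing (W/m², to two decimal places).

ΔF = 4.44 W/m²

CO₂: 5.35 × ln(724/393) = 5.35 × ln(1.84224) = 5.35 × 0.61098 = 3.2687 W/m².
CH₄: 0.036 × (√3415 − √704) = 0.036 × (58.4380 − 26.5330) = 0.036 × 31.9050 = 1.1486 W/m².
HFC-134a: ΔF = 0.00016 × (137 − 1) = 0.00016 × 136 = 0.0218 W/m².
Total ΔF = 3.2687 + 1.1486 + 0.0218 = 4.4391 W/m².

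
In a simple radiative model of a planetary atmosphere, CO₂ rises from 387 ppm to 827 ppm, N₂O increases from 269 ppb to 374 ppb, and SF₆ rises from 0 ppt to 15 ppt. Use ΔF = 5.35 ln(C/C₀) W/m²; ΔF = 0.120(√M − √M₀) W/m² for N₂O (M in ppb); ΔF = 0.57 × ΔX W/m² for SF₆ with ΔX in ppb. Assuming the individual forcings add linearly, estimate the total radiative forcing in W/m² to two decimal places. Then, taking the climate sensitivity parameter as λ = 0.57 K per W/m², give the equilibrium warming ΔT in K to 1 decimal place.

ΔF = 4.42 W/m²; ΔT = 2.5 K

CO₂: 5.35 × ln(827/387) = 5.35 × ln(2.13695) = 5.35 × 0.75938 = 4.0627 W/m².
N₂O: 0.120 × (√374 − √269) = 0.120 × (19.3391 − 16.4012) = 0.120 × 2.9379 = 0.3525 W/m².
SF₆: Δ = 15 − 0 = 15 ppt = 0.015 ppb; ΔF = 0.57 × 0.015 = 0.0086 W/m².
Total ΔF = 4.0627 + 0.3525 + 0.0086 = 4.4238 W/m².
ΔT = λ ΔF = 0.57 × 4.42 = 2.5194 K.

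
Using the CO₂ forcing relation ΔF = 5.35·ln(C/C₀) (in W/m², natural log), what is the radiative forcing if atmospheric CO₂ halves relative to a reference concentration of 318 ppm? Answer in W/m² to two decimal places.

ΔF = -3.71 W/m²

ΔF = 5.35 × ln(0.5) = 5.35 × -0.69315 = -3.7084 W/m².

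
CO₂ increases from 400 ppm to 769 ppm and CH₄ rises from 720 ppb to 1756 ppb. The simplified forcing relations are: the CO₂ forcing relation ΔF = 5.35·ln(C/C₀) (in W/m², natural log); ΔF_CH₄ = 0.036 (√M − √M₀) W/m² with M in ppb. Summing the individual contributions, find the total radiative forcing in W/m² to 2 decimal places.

CO₂: 5.35 × ln(769/400) = 5.35 × ln(1.92250) = 5.35 × 0.65363 = 3.4969 W/m².
CH₄: 0.036 × (√1756 − √720) = 0.036 × (41.9047 − 26.8328) = 0.036 × 15.0719 = 0.5426 W/m².
Total ΔF = 3.4969 + 0.5426 = 4.0395 W/m².

ΔF = 4.04 W/m²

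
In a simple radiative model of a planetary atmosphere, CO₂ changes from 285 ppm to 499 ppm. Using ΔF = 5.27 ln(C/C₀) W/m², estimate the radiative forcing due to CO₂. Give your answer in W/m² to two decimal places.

CO₂: 5.27 × ln(499/285) = 5.27 × ln(1.75088) = 5.27 × 0.56012 = 2.9518 W/m².

ΔF = 2.95 W/m²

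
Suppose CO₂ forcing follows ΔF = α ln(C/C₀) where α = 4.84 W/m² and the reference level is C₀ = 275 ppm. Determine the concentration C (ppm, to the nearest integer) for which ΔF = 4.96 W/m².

Set 4.84 ln(C/275) = 4.96, so ln(C/275) = 4.96/4.84 = 1.02479.
Then C/275 = e^1.02479 = 2.78651, giving C = 275 × 2.78651 = 766.29 ppm.

C ≈ 766 ppm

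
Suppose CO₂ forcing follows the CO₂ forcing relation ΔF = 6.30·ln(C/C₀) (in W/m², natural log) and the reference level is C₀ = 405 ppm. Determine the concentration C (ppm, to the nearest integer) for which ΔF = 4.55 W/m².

C ≈ 834 ppm

Set 6.30 ln(C/405) = 4.55, so ln(C/405) = 4.55/6.30 = 0.72222.
Then C/405 = e^0.72222 = 2.05900, giving C = 405 × 2.05900 = 833.90 ppm.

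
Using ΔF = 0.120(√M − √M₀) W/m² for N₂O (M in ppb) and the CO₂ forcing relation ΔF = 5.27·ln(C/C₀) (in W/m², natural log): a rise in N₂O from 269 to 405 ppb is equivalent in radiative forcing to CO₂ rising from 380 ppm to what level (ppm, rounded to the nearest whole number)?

C ≈ 414 ppm

N₂O forcing: 0.120 × (√405 − √269) = 0.120 × (20.1246 − 16.4012) = 0.120 × 3.7234 = 0.44681 W/m².
Set 5.27 ln(C/380) = 0.44681: ln(C/380) = 0.44681/5.27 = 0.08478, so C = 380 × e^0.08478 = 380 × 1.08848 = 413.62 ppm.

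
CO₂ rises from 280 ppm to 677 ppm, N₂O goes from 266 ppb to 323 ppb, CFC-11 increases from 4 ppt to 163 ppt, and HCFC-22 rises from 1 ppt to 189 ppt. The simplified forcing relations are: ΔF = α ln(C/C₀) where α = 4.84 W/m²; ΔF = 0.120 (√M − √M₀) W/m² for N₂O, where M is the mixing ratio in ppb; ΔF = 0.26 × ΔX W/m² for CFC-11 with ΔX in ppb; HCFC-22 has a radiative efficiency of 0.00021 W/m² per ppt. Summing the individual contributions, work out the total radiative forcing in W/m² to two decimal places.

CO₂: 4.84 × ln(677/280) = 4.84 × ln(2.41786) = 4.84 × 0.88288 = 4.2731 W/m².
N₂O: 0.120 × (√323 − √266) = 0.120 × (17.9722 − 16.3095) = 0.120 × 1.6627 = 0.1995 W/m².
CFC-11: Δ = 163 − 4 = 159 ppt = 0.159 ppb; ΔF = 0.26 × 0.159 = 0.0413 W/m².
HCFC-22: ΔF = 0.00021 × (189 − 1) = 0.00021 × 188 = 0.0395 W/m².
Total ΔF = 4.2731 + 0.1995 + 0.0413 + 0.0395 = 4.5534 W/m².

ΔF = 4.55 W/m²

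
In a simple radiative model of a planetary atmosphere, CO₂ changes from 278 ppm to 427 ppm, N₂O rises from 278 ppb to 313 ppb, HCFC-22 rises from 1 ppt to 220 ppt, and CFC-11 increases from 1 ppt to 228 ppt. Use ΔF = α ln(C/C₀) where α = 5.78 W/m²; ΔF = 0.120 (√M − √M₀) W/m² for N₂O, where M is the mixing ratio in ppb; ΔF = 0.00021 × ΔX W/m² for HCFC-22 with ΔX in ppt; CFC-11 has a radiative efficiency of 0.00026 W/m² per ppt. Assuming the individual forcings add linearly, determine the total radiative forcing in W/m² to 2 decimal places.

CO₂: 5.78 × ln(427/278) = 5.78 × ln(1.53597) = 5.78 × 0.42916 = 2.4805 W/m².
N₂O: 0.120 × (√313 − √278) = 0.120 × (17.6918 − 16.6733) = 0.120 × 1.0185 = 0.1222 W/m².
HCFC-22: ΔF = 0.00021 × (220 − 1) = 0.00021 × 219 = 0.0460 W/m².
CFC-11: ΔF = 0.00026 × (228 − 1) = 0.00026 × 227 = 0.0590 W/m².
Total ΔF = 2.4805 + 0.1222 + 0.0460 + 0.0590 = 2.7077 W/m².

ΔF = 2.71 W/m²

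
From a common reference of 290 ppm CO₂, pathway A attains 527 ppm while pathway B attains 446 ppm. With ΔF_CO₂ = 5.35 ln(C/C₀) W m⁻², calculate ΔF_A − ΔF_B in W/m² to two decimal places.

ΔF_A = 5.35 ln(527/290) = 5.35 × 0.59732 = 3.1957 W/m².
ΔF_B = 5.35 ln(446/290) = 5.35 × 0.43044 = 2.3029 W/m².
Difference: 3.1957 − 2.3029 = 0.8928 W/m².

ΔF_A − ΔF_B = 0.89 W/m²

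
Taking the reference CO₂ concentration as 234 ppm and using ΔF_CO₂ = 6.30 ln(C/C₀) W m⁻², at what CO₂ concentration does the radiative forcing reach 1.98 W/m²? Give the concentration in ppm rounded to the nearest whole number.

Set 6.30 ln(C/234) = 1.98, so ln(C/234) = 1.98/6.30 = 0.31429.
Then C/234 = e^0.31429 = 1.36929, giving C = 234 × 1.36929 = 320.41 ppm.

C ≈ 320 ppm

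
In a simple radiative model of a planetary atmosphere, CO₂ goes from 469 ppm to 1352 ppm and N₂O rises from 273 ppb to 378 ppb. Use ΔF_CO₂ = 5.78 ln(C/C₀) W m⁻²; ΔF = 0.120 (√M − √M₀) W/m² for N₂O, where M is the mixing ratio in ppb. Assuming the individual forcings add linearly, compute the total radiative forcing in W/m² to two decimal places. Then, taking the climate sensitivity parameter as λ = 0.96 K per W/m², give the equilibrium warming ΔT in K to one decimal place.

CO₂: 5.78 × ln(1352/469) = 5.78 × ln(2.88273) = 5.78 × 1.05874 = 6.1195 W/m².
N₂O: 0.120 × (√378 − √273) = 0.120 × (19.4422 − 16.5227) = 0.120 × 2.9195 = 0.3503 W/m².
Total ΔF = 6.1195 + 0.3503 = 6.4698 W/m².
ΔT = λ ΔF = 0.96 × 6.47 = 6.2112 K.

ΔF = 6.47 W/m²; ΔT = 6.2 K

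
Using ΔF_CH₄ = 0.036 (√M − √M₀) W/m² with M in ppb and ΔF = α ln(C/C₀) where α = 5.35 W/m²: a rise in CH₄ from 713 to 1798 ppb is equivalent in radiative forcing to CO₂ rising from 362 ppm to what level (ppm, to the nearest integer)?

CH₄ forcing: 0.036 × (√1798 − √713) = 0.036 × (42.4028 − 26.7021) = 0.036 × 15.7007 = 0.56523 W/m².
Set 5.35 ln(C/362) = 0.56523: ln(C/362) = 0.56523/5.35 = 0.10565, so C = 362 × e^0.10565 = 362 × 1.11143 = 402.34 ppm.

C ≈ 402 ppm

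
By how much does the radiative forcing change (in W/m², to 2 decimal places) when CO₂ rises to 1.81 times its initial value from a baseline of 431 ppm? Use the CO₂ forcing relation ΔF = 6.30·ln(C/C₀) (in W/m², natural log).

ΔF = 6.30 × ln(1.81) = 6.30 × 0.59333 = 3.7380 W/m².

ΔF = 3.74 W/m²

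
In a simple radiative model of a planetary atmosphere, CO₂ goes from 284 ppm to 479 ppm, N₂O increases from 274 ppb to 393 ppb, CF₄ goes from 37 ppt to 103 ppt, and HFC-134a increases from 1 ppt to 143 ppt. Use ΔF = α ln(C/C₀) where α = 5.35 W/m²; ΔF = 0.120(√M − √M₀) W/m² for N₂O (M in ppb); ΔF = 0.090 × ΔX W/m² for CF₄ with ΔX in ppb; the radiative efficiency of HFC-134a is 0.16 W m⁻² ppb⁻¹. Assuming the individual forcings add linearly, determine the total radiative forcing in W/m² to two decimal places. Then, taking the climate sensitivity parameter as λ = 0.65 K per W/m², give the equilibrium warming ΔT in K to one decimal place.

ΔF = 3.22 W/m²; ΔT = 2.1 K

CO₂: 5.35 × ln(479/284) = 5.35 × ln(1.68662) = 5.35 × 0.52273 = 2.7966 W/m².
N₂O: 0.120 × (√393 − √274) = 0.120 × (19.8242 − 16.5529) = 0.120 × 3.2713 = 0.3926 W/m².
CF₄: Δ = 103 − 37 = 66 ppt = 0.066 ppb; ΔF = 0.090 × 0.066 = 0.0059 W/m².
HFC-134a: Δ = 143 − 1 = 142 ppt = 0.142 ppb; ΔF = 0.16 × 0.142 = 0.0227 W/m².
Total ΔF = 2.7966 + 0.3926 + 0.0059 + 0.0227 = 3.2178 W/m².
ΔT = λ ΔF = 0.65 × 3.22 = 2.0930 K.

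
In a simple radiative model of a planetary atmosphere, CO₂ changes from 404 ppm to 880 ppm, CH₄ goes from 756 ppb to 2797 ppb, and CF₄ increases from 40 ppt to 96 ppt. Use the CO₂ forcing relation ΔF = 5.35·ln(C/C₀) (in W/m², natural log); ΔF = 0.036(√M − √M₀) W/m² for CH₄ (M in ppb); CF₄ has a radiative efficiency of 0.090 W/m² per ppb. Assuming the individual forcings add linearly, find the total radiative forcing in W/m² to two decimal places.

CO₂: 5.35 × ln(880/404) = 5.35 × ln(2.17822) = 5.35 × 0.77851 = 4.1650 W/m².
CH₄: 0.036 × (√2797 − √756) = 0.036 × (52.8867 − 27.4955) = 0.036 × 25.3912 = 0.9141 W/m².
CF₄: Δ = 96 − 40 = 56 ppt = 0.056 ppb; ΔF = 0.090 × 0.056 = 0.0050 W/m².
Total ΔF = 4.1650 + 0.9141 + 0.0050 = 5.0841 W/m².

ΔF = 5.08 W/m²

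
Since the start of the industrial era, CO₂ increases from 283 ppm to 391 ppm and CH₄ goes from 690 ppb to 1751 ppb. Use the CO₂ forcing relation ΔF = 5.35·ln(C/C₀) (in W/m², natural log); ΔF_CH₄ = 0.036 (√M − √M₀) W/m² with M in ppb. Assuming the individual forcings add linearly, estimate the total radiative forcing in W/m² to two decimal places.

ΔF = 2.29 W/m²

CO₂: 5.35 × ln(391/283) = 5.35 × ln(1.38163) = 5.35 × 0.32326 = 1.7294 W/m².
CH₄: 0.036 × (√1751 − √690) = 0.036 × (41.8450 − 26.2679) = 0.036 × 15.5771 = 0.5608 W/m².
Total ΔF = 1.7294 + 0.5608 = 2.2902 W/m².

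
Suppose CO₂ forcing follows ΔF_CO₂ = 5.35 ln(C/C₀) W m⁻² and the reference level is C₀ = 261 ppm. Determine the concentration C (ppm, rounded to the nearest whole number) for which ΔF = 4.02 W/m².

Set 5.35 ln(C/261) = 4.02, so ln(C/261) = 4.02/5.35 = 0.75140.
Then C/261 = e^0.75140 = 2.11997, giving C = 261 × 2.11997 = 553.31 ppm.

C ≈ 553 ppm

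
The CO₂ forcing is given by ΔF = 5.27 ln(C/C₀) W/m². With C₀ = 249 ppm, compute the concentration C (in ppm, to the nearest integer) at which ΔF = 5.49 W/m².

C ≈ 706 ppm

Set 5.27 ln(C/249) = 5.49, so ln(C/249) = 5.49/5.27 = 1.04175.
Then C/249 = e^1.04175 = 2.83417, giving C = 249 × 2.83417 = 705.71 ppm.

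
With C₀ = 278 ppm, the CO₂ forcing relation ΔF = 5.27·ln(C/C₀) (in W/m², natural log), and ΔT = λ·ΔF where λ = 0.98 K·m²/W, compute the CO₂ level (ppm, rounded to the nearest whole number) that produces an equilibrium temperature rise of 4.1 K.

C ≈ 615 ppm

Required forcing: ΔF = ΔT/λ = 4.1/0.98 = 4.1837 W/m².
Then ln(C/278) = ΔF/5.27 = 4.1837/5.27 = 0.79387.
So C = 278 × e^0.79387 = 278 × 2.21194 = 614.92 ppm.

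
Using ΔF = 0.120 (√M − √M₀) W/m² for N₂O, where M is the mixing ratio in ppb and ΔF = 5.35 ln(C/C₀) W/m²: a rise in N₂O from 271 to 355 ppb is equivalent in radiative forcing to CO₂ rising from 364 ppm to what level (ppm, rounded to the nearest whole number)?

C ≈ 384 ppm

N₂O forcing: 0.120 × (√355 − √271) = 0.120 × (18.8414 − 16.4621) = 0.120 × 2.3793 = 0.28552 W/m².
Set 5.35 ln(C/364) = 0.28552: ln(C/364) = 0.28552/5.35 = 0.05337, so C = 364 × e^0.05337 = 364 × 1.05482 = 383.95 ppm.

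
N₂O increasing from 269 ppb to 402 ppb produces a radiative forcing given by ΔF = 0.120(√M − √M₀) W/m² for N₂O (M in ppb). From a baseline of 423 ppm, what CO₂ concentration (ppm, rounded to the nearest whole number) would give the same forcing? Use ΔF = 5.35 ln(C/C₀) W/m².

C ≈ 459 ppm

N₂O forcing: 0.120 × (√402 − √269) = 0.120 × (20.0499 − 16.4012) = 0.120 × 3.6487 = 0.43784 W/m².
Set 5.35 ln(C/423) = 0.43784: ln(C/423) = 0.43784/5.35 = 0.08184, so C = 423 × e^0.08184 = 423 × 1.08528 = 459.07 ppm.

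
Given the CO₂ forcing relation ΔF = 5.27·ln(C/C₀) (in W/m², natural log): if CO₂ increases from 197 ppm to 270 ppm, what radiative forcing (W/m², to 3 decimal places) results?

CO₂: 5.27 × ln(270/197) = 5.27 × ln(1.37056) = 5.27 × 0.31522 = 1.6612 W/m².

ΔF = 1.661 W/m²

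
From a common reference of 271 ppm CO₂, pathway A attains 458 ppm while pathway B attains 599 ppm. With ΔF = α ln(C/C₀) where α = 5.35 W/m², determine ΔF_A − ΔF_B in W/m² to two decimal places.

ΔF_A − ΔF_B = -1.44 W/m²

ΔF_A = 5.35 ln(458/271) = 5.35 × 0.52475 = 2.8074 W/m².
ΔF_B = 5.35 ln(599/271) = 5.35 × 0.79314 = 4.2433 W/m².
Difference: 2.8074 − 4.2433 = -1.4359 W/m².
(Equivalently, ΔF_A − ΔF_B = 5.35 ln(458/599) = 5.35 × -0.26839 = -1.4359 W/m².)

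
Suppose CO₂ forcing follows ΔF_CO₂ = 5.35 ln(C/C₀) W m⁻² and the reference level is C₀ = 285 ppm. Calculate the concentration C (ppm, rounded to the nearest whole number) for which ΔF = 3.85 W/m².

Set 5.35 ln(C/285) = 3.85, so ln(C/285) = 3.85/5.35 = 0.71963.
Then C/285 = e^0.71963 = 2.05367, giving C = 285 × 2.05367 = 585.30 ppm.

C ≈ 585 ppm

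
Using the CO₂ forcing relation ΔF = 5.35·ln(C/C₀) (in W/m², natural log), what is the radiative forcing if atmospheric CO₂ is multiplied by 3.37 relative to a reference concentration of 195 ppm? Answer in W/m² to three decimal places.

ΔF = 6.500 W/m²

ΔF = 5.35 × ln(3.37) = 5.35 × 1.21491 = 6.4998 W/m².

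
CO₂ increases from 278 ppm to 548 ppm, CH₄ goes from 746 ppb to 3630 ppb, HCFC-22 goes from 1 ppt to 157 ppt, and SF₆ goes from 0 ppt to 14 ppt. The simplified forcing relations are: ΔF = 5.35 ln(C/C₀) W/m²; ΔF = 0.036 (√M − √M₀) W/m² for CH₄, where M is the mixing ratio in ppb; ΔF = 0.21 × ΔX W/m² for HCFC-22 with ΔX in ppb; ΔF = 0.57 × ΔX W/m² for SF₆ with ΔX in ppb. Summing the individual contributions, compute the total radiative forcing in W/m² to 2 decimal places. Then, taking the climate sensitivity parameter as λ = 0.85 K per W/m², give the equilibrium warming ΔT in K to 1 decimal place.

CO₂: 5.35 × ln(548/278) = 5.35 × ln(1.97122) = 5.35 × 0.67865 = 3.6308 W/m².
CH₄: 0.036 × (√3630 − √746) = 0.036 × (60.2495 − 27.3130) = 0.036 × 32.9365 = 1.1857 W/m².
HCFC-22: Δ = 157 − 1 = 156 ppt = 0.156 ppb; ΔF = 0.21 × 0.156 = 0.0328 W/m².
SF₆: Δ = 14 − 0 = 14 ppt = 0.014 ppb; ΔF = 0.57 × 0.014 = 0.0080 W/m².
Total ΔF = 3.6308 + 1.1857 + 0.0328 + 0.0080 = 4.8573 W/m².
ΔT = λ ΔF = 0.85 × 4.86 = 4.1310 K.

ΔF = 4.86 W/m²; ΔT = 4.1 K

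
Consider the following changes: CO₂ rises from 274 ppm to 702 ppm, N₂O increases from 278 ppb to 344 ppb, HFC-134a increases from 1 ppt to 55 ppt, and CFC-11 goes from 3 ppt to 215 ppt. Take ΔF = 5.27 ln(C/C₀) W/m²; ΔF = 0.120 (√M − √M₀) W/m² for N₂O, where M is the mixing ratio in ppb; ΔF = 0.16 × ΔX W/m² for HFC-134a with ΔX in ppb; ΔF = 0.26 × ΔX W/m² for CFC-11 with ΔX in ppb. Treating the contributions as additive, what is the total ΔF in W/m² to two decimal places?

ΔF = 5.25 W/m²

CO₂: 5.27 × ln(702/274) = 5.27 × ln(2.56204) = 5.27 × 0.94080 = 4.9580 W/m².
N₂O: 0.120 × (√344 − √278) = 0.120 × (18.5472 − 16.6733) = 0.120 × 1.8739 = 0.2249 W/m².
HFC-134a: Δ = 55 − 1 = 54 ppt = 0.054 ppb; ΔF = 0.16 × 0.054 = 0.0086 W/m².
CFC-11: Δ = 215 − 3 = 212 ppt = 0.212 ppb; ΔF = 0.26 × 0.212 = 0.0551 W/m².
Total ΔF = 4.9580 + 0.2249 + 0.0086 + 0.0551 = 5.2466 W/m².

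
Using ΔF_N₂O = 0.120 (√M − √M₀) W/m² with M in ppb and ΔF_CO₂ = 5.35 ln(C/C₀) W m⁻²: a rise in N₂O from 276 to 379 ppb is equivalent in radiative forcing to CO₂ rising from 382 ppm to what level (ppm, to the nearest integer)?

C ≈ 407 ppm

N₂O forcing: 0.120 × (√379 − √276) = 0.120 × (19.4679 − 16.6132) = 0.120 × 2.8547 = 0.34256 W/m².
Set 5.35 ln(C/382) = 0.34256: ln(C/382) = 0.34256/5.35 = 0.06403, so C = 382 × e^0.06403 = 382 × 1.06612 = 407.26 ppm.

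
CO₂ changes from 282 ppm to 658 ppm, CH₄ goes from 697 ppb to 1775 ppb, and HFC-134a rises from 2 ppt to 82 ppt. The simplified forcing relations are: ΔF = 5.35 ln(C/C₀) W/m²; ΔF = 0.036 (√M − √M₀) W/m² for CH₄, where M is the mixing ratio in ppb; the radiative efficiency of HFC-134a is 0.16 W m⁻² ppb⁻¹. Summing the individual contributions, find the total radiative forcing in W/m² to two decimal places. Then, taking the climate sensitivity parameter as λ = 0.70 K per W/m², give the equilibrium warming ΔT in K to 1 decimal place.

ΔF = 5.11 W/m²; ΔT = 3.6 K

CO₂: 5.35 × ln(658/282) = 5.35 × ln(2.33333) = 5.35 × 0.84730 = 4.5331 W/m².
CH₄: 0.036 × (√1775 − √697) = 0.036 × (42.1307 − 26.4008) = 0.036 × 15.7299 = 0.5663 W/m².
HFC-134a: Δ = 82 − 2 = 80 ppt = 0.080 ppb; ΔF = 0.16 × 0.080 = 0.0128 W/m².
Total ΔF = 4.5331 + 0.5663 + 0.0128 = 5.1122 W/m².
ΔT = λ ΔF = 0.70 × 5.11 = 3.5770 K.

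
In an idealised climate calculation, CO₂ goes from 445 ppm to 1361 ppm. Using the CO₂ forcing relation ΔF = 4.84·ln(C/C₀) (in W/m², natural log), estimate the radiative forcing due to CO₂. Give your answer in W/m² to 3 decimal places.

ΔF = 5.411 W/m²

CO₂: 4.84 × ln(1361/445) = 4.84 × ln(3.05843) = 4.84 × 1.11790 = 5.4106 W/m².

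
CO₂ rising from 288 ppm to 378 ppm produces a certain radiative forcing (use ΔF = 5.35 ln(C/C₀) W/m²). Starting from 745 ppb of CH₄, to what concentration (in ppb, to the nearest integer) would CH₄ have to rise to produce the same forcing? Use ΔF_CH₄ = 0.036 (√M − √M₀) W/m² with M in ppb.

CO₂ forcing: 5.35 × ln(378/288) = 5.35 × 0.271934 = 1.45485 W/m².
Set 0.036(√M − √745) = 1.45485: √M = 1.45485/0.036 + √745 = 40.4125 + 27.2947 = 67.7072.
M = (67.7072)² = 4584.26 ppb.

M ≈ 4584 ppb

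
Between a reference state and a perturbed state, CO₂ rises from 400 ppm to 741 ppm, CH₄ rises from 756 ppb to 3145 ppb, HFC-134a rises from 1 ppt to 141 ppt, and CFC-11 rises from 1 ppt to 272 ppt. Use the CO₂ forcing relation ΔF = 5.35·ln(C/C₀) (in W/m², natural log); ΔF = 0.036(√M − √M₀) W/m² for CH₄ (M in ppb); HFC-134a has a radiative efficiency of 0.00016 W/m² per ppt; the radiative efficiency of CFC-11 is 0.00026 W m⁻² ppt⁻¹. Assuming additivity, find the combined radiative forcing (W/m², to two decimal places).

CO₂: 5.35 × ln(741/400) = 5.35 × ln(1.85250) = 5.35 × 0.61654 = 3.2985 W/m².
CH₄: 0.036 × (√3145 − √756) = 0.036 × (56.0803 − 27.4955) = 0.036 × 28.5848 = 1.0291 W/m².
HFC-134a: ΔF = 0.00016 × (141 − 1) = 0.00016 × 140 = 0.0224 W/m².
CFC-11: ΔF = 0.00026 × (272 − 1) = 0.00026 × 271 = 0.0705 W/m².
Total ΔF = 3.2985 + 1.0291 + 0.0224 + 0.0705 = 4.4205 W/m².

ΔF = 4.42 W/m²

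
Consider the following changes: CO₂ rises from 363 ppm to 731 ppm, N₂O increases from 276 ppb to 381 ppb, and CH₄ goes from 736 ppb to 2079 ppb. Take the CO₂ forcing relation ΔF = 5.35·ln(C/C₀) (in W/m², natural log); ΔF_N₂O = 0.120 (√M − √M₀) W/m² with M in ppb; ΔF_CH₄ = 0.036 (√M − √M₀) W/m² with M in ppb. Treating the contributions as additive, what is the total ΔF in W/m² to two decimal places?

ΔF = 4.76 W/m²

CO₂: 5.35 × ln(731/363) = 5.35 × ln(2.01377) = 5.35 × 0.70001 = 3.7451 W/m².
N₂O: 0.120 × (√381 − √276) = 0.120 × (19.5192 − 16.6132) = 0.120 × 2.9060 = 0.3487 W/m².
CH₄: 0.036 × (√2079 − √736) = 0.036 × (45.5961 − 27.1293) = 0.036 × 18.4668 = 0.6648 W/m².
Total ΔF = 3.7451 + 0.3487 + 0.6648 = 4.7586 W/m².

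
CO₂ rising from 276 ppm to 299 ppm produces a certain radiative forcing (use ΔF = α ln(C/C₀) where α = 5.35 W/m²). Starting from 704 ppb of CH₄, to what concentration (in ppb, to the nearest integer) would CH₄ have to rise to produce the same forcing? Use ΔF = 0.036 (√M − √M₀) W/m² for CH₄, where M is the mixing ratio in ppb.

M ≈ 1477 ppb

CO₂ forcing: 5.35 × ln(299/276) = 5.35 × 0.080043 = 0.42823 W/m².
Set 0.036(√M − √704) = 0.42823: √M = 0.42823/0.036 + √704 = 11.8953 + 26.5330 = 38.4283.
M = (38.4283)² = 1476.73 ppb.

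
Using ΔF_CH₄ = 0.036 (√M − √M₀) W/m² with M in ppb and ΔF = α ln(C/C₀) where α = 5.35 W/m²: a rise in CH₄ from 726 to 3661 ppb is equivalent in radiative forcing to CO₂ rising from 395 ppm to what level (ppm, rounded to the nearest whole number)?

CH₄ forcing: 0.036 × (√3661 − √726) = 0.036 × (60.5062 − 26.9444) = 0.036 × 33.5618 = 1.20822 W/m².
Set 5.35 ln(C/395) = 1.20822: ln(C/395) = 1.20822/5.35 = 0.22584, so C = 395 × e^0.22584 = 395 × 1.25338 = 495.09 ppm.

C ≈ 495 ppm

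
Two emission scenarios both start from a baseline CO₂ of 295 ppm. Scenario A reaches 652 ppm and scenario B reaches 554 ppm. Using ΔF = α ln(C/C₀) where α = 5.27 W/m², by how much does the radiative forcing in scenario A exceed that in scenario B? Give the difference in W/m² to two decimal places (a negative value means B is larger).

ΔF_A = 5.27 ln(652/295) = 5.27 × 0.79307 = 4.1795 W/m².
ΔF_B = 5.27 ln(554/295) = 5.27 × 0.63019 = 3.3211 W/m².
Difference: 4.1795 − 3.3211 = 0.8584 W/m².
(Equivalently, ΔF_A − ΔF_B = 5.27 ln(652/554) = 5.27 × 0.16288 = 0.8584 W/m².)

ΔF_A − ΔF_B = 0.86 W/m²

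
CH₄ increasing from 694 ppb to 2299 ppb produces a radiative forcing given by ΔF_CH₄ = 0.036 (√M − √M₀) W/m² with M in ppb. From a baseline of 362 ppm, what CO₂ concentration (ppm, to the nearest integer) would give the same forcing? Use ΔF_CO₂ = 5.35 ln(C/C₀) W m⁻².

CH₄ forcing: 0.036 × (√2299 − √694) = 0.036 × (47.9479 − 26.3439) = 0.036 × 21.6040 = 0.77774 W/m².
Set 5.35 ln(C/362) = 0.77774: ln(C/362) = 0.77774/5.35 = 0.14537, so C = 362 × e^0.14537 = 362 × 1.15647 = 418.64 ppm.

C ≈ 419 ppm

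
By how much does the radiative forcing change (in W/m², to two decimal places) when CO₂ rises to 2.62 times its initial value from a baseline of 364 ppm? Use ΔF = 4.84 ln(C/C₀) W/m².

ΔF = 4.66 W/m²

ΔF = 4.84 × ln(2.62) = 4.84 × 0.96317 = 4.6617 W/m².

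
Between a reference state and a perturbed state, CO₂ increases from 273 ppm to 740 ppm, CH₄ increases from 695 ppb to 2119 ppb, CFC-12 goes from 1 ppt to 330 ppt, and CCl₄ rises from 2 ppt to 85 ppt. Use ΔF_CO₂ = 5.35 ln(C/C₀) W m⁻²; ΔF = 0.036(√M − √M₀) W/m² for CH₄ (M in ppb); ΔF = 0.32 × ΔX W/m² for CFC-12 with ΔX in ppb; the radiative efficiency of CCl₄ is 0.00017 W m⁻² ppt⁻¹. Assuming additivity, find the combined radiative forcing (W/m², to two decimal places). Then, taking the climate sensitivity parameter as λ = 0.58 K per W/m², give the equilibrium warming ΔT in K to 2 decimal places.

CO₂: 5.35 × ln(740/273) = 5.35 × ln(2.71062) = 5.35 × 0.99718 = 5.3349 W/m².
CH₄: 0.036 × (√2119 − √695) = 0.036 × (46.0326 − 26.3629) = 0.036 × 19.6697 = 0.7081 W/m².
CFC-12: Δ = 330 − 1 = 329 ppt = 0.329 ppb; ΔF = 0.32 × 0.329 = 0.1053 W/m².
CCl₄: ΔF = 0.00017 × (85 − 2) = 0.00017 × 83 = 0.0141 W/m².
Total ΔF = 5.3349 + 0.7081 + 0.1053 + 0.0141 = 6.1624 W/m².
ΔT = λ ΔF = 0.58 × 6.16 = 3.5728 K.

ΔF = 6.16 W/m²; ΔT = 3.57 K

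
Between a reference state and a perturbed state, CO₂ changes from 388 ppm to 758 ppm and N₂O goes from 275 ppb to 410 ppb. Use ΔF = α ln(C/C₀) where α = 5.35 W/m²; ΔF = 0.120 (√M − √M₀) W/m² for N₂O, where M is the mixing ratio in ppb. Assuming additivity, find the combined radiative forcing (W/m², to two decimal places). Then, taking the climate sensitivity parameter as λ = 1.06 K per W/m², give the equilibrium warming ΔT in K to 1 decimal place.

CO₂: 5.35 × ln(758/388) = 5.35 × ln(1.95361) = 5.35 × 0.66968 = 3.5828 W/m².
N₂O: 0.120 × (√410 − √275) = 0.120 × (20.2485 − 16.5831) = 0.120 × 3.6654 = 0.4398 W/m².
Total ΔF = 3.5828 + 0.4398 = 4.0226 W/m².
ΔT = λ ΔF = 1.06 × 4.02 = 4.2612 K.

ΔF = 4.02 W/m²; ΔT = 4.3 K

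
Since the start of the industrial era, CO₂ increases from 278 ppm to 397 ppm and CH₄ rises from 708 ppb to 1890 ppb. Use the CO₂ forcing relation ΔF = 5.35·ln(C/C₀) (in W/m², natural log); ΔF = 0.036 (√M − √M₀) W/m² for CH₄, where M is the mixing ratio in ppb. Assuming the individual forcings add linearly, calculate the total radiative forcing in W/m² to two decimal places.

ΔF = 2.51 W/m²

CO₂: 5.35 × ln(397/278) = 5.35 × ln(1.42806) = 5.35 × 0.35632 = 1.9063 W/m².
CH₄: 0.036 × (√1890 − √708) = 0.036 × (43.4741 − 26.6083) = 0.036 × 16.8658 = 0.6072 W/m².
Total ΔF = 1.9063 + 0.6072 = 2.5135 W/m².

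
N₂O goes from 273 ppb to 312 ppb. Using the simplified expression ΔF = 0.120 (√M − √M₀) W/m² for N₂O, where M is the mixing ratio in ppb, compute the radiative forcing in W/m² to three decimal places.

N₂O: 0.120 × (√312 − √273) = 0.120 × (17.6635 − 16.5227) = 0.120 × 1.1408 = 0.1369 W/m².

ΔF = 0.137 W/m²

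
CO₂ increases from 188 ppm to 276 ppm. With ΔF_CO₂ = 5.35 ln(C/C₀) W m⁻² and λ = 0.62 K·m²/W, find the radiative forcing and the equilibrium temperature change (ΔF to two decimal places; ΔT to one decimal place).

ΔF = 2.05 W/m²; ΔT = 1.3 K

CO₂: 5.35 × ln(276/188) = 5.35 × ln(1.46809) = 5.35 × 0.38396 = 2.0542 W/m².
ΔT = λ ΔF = 0.62 × 2.05 = 1.2710 K.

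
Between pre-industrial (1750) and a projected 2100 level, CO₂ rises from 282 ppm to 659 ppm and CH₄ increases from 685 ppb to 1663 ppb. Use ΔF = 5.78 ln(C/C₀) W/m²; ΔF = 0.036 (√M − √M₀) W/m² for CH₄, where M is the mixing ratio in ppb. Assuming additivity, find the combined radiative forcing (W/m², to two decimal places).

ΔF = 5.43 W/m²

CO₂: 5.78 × ln(659/282) = 5.78 × ln(2.33688) = 5.78 × 0.84882 = 4.9062 W/m².
CH₄: 0.036 × (√1663 − √685) = 0.036 × (40.7799 − 26.1725) = 0.036 × 14.6074 = 0.5259 W/m².
Total ΔF = 4.9062 + 0.5259 = 5.4321 W/m².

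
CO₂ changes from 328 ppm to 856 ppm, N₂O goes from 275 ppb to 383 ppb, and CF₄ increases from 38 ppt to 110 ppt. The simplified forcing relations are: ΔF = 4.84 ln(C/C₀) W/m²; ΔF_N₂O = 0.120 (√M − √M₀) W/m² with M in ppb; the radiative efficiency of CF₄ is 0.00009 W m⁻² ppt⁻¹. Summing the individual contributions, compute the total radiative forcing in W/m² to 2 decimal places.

CO₂: 4.84 × ln(856/328) = 4.84 × ln(2.60976) = 4.84 × 0.95926 = 4.6428 W/m².
N₂O: 0.120 × (√383 − √275) = 0.120 × (19.5704 − 16.5831) = 0.120 × 2.9873 = 0.3585 W/m².
CF₄: ΔF = 0.00009 × (110 − 38) = 0.00009 × 72 = 0.0065 W/m².
Total ΔF = 4.6428 + 0.3585 + 0.0065 = 5.0078 W/m².

ΔF = 5.01 W/m²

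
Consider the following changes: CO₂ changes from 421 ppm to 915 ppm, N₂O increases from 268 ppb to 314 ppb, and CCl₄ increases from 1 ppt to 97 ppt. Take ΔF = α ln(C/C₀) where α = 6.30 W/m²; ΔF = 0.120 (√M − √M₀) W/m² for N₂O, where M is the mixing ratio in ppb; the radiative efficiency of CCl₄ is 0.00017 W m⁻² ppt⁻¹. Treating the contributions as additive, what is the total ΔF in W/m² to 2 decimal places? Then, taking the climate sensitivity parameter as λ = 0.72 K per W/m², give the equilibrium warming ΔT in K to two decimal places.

CO₂: 6.30 × ln(915/421) = 6.30 × ln(2.17340) = 6.30 × 0.77629 = 4.8906 W/m².
N₂O: 0.120 × (√314 − √268) = 0.120 × (17.7200 − 16.3707) = 0.120 × 1.3493 = 0.1619 W/m².
CCl₄: ΔF = 0.00017 × (97 − 1) = 0.00017 × 96 = 0.0163 W/m².
Total ΔF = 4.8906 + 0.1619 + 0.0163 = 5.0688 W/m².
ΔT = λ ΔF = 0.72 × 5.07 = 3.6504 K.

ΔF = 5.07 W/m²; ΔT = 3.65 K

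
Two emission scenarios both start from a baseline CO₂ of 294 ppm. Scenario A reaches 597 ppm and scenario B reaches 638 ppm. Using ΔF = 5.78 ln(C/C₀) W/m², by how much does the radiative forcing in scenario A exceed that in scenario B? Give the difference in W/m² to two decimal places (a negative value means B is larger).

ΔF_A − ΔF_B = -0.38 W/m²

ΔF_A = 5.78 ln(597/294) = 5.78 × 0.70834 = 4.0942 W/m².
ΔF_B = 5.78 ln(638/294) = 5.78 × 0.77476 = 4.4781 W/m².
Difference: 4.0942 − 4.4781 = -0.3839 W/m².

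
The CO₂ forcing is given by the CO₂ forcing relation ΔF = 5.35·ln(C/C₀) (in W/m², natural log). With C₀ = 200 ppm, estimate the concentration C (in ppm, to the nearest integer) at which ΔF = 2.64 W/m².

C ≈ 328 ppm

Set 5.35 ln(C/200) = 2.64, so ln(C/200) = 2.64/5.35 = 0.49346.
Then C/200 = e^0.49346 = 1.63797, giving C = 200 × 1.63797 = 327.59 ppm.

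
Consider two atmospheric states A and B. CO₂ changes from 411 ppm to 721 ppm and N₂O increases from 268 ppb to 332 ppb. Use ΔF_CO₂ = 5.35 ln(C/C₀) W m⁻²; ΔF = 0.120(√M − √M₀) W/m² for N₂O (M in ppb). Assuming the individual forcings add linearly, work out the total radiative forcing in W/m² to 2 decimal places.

CO₂: 5.35 × ln(721/411) = 5.35 × ln(1.75426) = 5.35 × 0.56205 = 3.0070 W/m².
N₂O: 0.120 × (√332 − √268) = 0.120 × (18.2209 − 16.3707) = 0.120 × 1.8502 = 0.2220 W/m².
Total ΔF = 3.0070 + 0.2220 = 3.2290 W/m².

ΔF = 3.23 W/m²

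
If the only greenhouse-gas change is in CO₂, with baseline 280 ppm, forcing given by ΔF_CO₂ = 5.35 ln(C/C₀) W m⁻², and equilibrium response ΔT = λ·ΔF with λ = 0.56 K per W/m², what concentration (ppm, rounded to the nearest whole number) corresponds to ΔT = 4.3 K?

Required forcing: ΔF = ΔT/λ = 4.3/0.56 = 7.6786 W/m².
Then ln(C/280) = ΔF/5.35 = 7.6786/5.35 = 1.43525.
So C = 280 × e^1.43525 = 280 × 4.20070 = 1176.20 ppm.

C ≈ 1176 ppm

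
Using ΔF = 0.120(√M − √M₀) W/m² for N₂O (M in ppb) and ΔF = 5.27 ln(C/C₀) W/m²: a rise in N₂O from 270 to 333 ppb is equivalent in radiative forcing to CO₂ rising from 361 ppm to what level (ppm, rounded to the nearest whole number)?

N₂O forcing: 0.120 × (√333 − √270) = 0.120 × (18.2483 − 16.4317) = 0.120 × 1.8166 = 0.21799 W/m².
Set 5.27 ln(C/361) = 0.21799: ln(C/361) = 0.21799/5.27 = 0.04136, so C = 361 × e^0.04136 = 361 × 1.04223 = 376.25 ppm.

C ≈ 376 ppm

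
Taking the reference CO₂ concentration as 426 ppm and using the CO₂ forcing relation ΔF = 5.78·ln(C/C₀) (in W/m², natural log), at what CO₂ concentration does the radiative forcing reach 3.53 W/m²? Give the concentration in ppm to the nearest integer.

Set 5.78 ln(C/426) = 3.53, so ln(C/426) = 3.53/5.78 = 0.61073.
Then C/426 = e^0.61073 = 1.84178, giving C = 426 × 1.84178 = 784.60 ppm.

C ≈ 785 ppm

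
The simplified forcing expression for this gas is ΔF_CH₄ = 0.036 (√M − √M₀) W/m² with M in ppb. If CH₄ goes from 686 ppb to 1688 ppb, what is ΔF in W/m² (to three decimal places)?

ΔF = 0.536 W/m²

CH₄: 0.036 × (√1688 − √686) = 0.036 × (41.0853 − 26.1916) = 0.036 × 14.8937 = 0.5362 W/m².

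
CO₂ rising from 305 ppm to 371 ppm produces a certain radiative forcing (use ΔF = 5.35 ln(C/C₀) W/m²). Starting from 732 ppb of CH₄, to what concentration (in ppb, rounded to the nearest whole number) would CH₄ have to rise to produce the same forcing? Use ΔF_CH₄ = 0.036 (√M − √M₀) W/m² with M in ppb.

M ≈ 3155 ppb

CO₂ forcing: 5.35 × ln(371/305) = 5.35 × 0.195890 = 1.04801 W/m².
Set 0.036(√M − √732) = 1.04801: √M = 1.04801/0.036 + √732 = 29.1114 + 27.0555 = 56.1669.
M = (56.1669)² = 3154.72 ppb.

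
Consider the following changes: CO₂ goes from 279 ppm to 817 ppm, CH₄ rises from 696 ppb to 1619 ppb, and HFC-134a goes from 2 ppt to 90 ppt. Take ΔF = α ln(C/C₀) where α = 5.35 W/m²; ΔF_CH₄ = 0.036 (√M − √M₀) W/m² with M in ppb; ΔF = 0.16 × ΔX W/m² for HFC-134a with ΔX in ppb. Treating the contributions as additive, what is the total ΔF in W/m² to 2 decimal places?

CO₂: 5.35 × ln(817/279) = 5.35 × ln(2.92832) = 5.35 × 1.07443 = 5.7482 W/m².
CH₄: 0.036 × (√1619 − √696) = 0.036 × (40.2368 − 26.3818) = 0.036 × 13.8550 = 0.4988 W/m².
HFC-134a: Δ = 90 − 2 = 88 ppt = 0.088 ppb; ΔF = 0.16 × 0.088 = 0.0141 W/m².
Total ΔF = 5.7482 + 0.4988 + 0.0141 = 6.2611 W/m².

ΔF = 6.26 W/m²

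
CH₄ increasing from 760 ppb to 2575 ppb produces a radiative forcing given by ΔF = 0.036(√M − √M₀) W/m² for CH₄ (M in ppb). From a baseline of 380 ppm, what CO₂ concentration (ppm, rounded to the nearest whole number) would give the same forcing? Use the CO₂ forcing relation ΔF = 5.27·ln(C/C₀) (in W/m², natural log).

C ≈ 445 ppm

CH₄ forcing: 0.036 × (√2575 − √760) = 0.036 × (50.7445 − 27.5681) = 0.036 × 23.1764 = 0.83435 W/m².
Set 5.27 ln(C/380) = 0.83435: ln(C/380) = 0.83435/5.27 = 0.15832, so C = 380 × e^0.15832 = 380 × 1.17154 = 445.19 ppm.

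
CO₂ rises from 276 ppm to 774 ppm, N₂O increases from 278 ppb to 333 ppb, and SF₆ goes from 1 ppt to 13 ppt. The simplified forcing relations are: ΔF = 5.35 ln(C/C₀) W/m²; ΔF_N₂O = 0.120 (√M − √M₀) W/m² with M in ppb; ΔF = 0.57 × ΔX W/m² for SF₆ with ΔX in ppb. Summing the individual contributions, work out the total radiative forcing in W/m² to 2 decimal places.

CO₂: 5.35 × ln(774/276) = 5.35 × ln(2.80435) = 5.35 × 1.03117 = 5.5168 W/m².
N₂O: 0.120 × (√333 − √278) = 0.120 × (18.2483 − 16.6733) = 0.120 × 1.5750 = 0.1890 W/m².
SF₆: Δ = 13 − 1 = 12 ppt = 0.012 ppb; ΔF = 0.57 × 0.012 = 0.0068 W/m².
Total ΔF = 5.5168 + 0.1890 + 0.0068 = 5.7126 W/m².

ΔF = 5.71 W/m²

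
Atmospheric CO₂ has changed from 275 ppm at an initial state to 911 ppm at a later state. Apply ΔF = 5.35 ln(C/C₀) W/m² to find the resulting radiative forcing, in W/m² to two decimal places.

CO₂: 5.35 × ln(911/275) = 5.35 × ln(3.31273) = 5.35 × 1.19777 = 6.4081 W/m².

ΔF = 6.41 W/m²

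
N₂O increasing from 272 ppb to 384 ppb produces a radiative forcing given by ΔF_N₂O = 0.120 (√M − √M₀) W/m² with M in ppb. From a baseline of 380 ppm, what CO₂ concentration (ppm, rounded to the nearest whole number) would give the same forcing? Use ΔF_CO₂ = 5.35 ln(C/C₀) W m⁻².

N₂O forcing: 0.120 × (√384 − √272) = 0.120 × (19.5959 − 16.4924) = 0.120 × 3.1035 = 0.37242 W/m².
Set 5.35 ln(C/380) = 0.37242: ln(C/380) = 0.37242/5.35 = 0.06961, so C = 380 × e^0.06961 = 380 × 1.07209 = 407.39 ppm.

C ≈ 407 ppm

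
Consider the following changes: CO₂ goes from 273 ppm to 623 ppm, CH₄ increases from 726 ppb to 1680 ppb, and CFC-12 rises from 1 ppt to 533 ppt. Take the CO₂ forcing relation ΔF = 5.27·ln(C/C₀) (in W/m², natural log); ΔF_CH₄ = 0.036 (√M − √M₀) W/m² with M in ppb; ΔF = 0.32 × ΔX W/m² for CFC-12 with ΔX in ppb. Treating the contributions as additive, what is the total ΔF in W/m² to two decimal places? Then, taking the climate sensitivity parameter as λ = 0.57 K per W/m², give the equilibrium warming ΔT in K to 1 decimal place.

ΔF = 5.02 W/m²; ΔT = 2.9 K

CO₂: 5.27 × ln(623/273) = 5.27 × ln(2.28205) = 5.27 × 0.82507 = 4.3481 W/m².
CH₄: 0.036 × (√1680 − √726) = 0.036 × (40.9878 − 26.9444) = 0.036 × 14.0434 = 0.5056 W/m².
CFC-12: Δ = 533 − 1 = 532 ppt = 0.532 ppb; ΔF = 0.32 × 0.532 = 0.1702 W/m².
Total ΔF = 4.3481 + 0.5056 + 0.1702 = 5.0239 W/m².
ΔT = λ ΔF = 0.57 × 5.02 = 2.8614 K.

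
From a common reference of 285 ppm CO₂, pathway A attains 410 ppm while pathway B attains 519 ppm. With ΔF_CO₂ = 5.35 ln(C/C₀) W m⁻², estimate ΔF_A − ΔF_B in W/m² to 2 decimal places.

ΔF_A = 5.35 ln(410/285) = 5.35 × 0.36367 = 1.9456 W/m².
ΔF_B = 5.35 ln(519/285) = 5.35 × 0.59941 = 3.2068 W/m².
Difference: 1.9456 − 3.2068 = -1.2612 W/m².

ΔF_A − ΔF_B = -1.26 W/m²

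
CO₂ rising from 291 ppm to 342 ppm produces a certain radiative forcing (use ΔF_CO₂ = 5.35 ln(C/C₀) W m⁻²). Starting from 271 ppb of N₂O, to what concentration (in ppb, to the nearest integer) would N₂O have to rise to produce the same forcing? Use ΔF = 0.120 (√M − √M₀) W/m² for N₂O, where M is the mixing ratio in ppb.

CO₂ forcing: 5.35 × ln(342/291) = 5.35 × 0.161487 = 0.86396 W/m².
Set 0.120(√M − √271) = 0.86396: √M = 0.86396/0.120 + √271 = 7.1997 + 16.4621 = 23.6618.
M = (23.6618)² = 559.88 ppb.

M ≈ 560 ppb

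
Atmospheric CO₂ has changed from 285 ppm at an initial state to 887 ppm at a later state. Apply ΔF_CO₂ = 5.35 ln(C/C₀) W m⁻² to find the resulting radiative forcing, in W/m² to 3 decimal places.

ΔF = 6.074 W/m²

CO₂ absorption bands are partially saturated, so forcing scales with the logarithm of the concentration ratio.
CO₂: 5.35 × ln(887/285) = 5.35 × ln(3.11228) = 5.35 × 1.13536 = 6.0742 W/m².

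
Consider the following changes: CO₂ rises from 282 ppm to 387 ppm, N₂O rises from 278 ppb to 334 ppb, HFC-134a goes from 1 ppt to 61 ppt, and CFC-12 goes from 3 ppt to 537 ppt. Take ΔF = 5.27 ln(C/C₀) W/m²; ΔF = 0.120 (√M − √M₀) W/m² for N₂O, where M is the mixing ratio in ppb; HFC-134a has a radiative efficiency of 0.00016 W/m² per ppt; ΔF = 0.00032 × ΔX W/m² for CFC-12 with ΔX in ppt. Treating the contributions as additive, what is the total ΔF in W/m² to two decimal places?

CO₂: 5.27 × ln(387/282) = 5.27 × ln(1.37234) = 5.27 × 0.31652 = 1.6681 W/m².
N₂O: 0.120 × (√334 − √278) = 0.120 × (18.2757 − 16.6733) = 0.120 × 1.6024 = 0.1923 W/m².
HFC-134a: ΔF = 0.00016 × (61 − 1) = 0.00016 × 60 = 0.0096 W/m².
CFC-12: ΔF = 0.00032 × (537 − 3) = 0.00032 × 534 = 0.1709 W/m².
Total ΔF = 1.6681 + 0.1923 + 0.0096 + 0.1709 = 2.0409 W/m².

ΔF = 2.04 W/m²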